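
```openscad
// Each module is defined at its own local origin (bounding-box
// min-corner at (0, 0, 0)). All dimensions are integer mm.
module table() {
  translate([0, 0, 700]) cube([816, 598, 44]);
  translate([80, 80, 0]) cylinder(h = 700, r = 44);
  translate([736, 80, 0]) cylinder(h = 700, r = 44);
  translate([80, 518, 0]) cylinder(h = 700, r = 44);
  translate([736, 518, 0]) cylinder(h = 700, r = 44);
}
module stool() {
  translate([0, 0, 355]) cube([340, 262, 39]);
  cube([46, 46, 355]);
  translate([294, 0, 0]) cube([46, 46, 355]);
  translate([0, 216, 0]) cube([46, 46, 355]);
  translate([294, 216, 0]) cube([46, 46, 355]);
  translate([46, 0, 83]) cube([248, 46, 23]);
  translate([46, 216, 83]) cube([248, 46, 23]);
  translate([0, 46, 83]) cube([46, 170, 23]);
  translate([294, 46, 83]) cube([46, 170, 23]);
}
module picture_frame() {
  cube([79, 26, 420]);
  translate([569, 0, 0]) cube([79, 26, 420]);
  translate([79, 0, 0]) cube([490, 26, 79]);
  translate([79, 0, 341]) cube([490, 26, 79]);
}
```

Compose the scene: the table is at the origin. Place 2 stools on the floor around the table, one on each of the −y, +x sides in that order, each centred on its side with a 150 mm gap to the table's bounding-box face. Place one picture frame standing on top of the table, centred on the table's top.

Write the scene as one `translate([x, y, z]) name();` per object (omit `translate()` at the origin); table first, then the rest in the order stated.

table();
translate([238, -412, 0]) stool();
translate([966, 168, 0]) stool();
translate([84, 286, 744]) picture_frame();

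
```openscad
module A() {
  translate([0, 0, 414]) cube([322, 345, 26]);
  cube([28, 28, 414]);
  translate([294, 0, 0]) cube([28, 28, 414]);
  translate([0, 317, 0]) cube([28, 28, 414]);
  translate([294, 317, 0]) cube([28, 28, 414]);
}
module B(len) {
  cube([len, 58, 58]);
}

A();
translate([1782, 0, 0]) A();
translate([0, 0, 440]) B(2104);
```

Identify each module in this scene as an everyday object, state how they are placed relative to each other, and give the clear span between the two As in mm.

A is a stool. B is a beam. A beam spans the tops of two stools. The clear span between the two stools is 1460 mm.

Second stool starts at x = 1782; first ends at x = 322; clear span = 1782 − 322 = 1460 mm.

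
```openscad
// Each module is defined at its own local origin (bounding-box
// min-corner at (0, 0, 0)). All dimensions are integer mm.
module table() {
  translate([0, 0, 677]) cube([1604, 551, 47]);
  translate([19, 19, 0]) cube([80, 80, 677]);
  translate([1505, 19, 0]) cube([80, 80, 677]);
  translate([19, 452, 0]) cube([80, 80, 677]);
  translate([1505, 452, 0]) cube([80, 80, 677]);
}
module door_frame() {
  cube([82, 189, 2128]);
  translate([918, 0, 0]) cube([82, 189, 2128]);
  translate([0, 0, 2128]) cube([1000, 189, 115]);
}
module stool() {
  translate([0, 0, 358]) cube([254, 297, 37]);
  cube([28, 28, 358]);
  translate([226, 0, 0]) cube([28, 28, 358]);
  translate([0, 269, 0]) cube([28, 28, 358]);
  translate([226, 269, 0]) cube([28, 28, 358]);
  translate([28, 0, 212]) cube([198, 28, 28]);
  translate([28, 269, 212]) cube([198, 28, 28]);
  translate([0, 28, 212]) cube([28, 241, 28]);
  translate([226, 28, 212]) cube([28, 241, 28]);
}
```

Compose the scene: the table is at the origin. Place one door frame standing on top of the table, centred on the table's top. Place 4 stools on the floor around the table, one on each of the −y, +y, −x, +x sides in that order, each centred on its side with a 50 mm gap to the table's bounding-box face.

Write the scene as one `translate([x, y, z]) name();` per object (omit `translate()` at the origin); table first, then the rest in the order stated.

table();
translate([302, 181, 724]) door_frame();
translate([675, -347, 0]) stool();
translate([675, 601, 0]) stool();
translate([-304, 127, 0]) stool();
translate([1654, 127, 0]) stool();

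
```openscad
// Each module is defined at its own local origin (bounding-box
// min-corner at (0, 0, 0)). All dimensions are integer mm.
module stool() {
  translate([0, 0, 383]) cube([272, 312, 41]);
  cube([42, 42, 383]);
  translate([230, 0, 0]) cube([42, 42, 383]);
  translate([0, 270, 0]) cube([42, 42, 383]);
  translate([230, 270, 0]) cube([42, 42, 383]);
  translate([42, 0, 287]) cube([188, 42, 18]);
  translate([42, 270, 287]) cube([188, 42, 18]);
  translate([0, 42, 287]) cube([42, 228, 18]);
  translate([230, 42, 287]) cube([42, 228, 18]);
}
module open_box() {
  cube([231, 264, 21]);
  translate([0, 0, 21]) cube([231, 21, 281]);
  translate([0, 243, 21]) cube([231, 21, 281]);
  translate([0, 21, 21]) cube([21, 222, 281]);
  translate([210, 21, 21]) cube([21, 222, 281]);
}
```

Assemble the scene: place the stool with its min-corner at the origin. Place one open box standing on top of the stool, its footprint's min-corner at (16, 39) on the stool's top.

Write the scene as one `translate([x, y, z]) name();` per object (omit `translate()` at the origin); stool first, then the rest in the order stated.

stool();
translate([16, 39, 424]) open_box();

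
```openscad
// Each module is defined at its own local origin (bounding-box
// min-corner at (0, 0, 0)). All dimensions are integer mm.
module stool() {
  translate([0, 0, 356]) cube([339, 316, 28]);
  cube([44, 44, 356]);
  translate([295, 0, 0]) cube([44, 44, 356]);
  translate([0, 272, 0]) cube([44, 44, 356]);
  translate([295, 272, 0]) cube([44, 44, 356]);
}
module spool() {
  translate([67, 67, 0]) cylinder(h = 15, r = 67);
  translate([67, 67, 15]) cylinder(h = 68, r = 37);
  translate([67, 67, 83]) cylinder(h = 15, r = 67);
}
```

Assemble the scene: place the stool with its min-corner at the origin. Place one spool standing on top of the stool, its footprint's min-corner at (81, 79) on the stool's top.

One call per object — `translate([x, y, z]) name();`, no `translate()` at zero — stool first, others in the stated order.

stool();
translate([81, 79, 384]) spool();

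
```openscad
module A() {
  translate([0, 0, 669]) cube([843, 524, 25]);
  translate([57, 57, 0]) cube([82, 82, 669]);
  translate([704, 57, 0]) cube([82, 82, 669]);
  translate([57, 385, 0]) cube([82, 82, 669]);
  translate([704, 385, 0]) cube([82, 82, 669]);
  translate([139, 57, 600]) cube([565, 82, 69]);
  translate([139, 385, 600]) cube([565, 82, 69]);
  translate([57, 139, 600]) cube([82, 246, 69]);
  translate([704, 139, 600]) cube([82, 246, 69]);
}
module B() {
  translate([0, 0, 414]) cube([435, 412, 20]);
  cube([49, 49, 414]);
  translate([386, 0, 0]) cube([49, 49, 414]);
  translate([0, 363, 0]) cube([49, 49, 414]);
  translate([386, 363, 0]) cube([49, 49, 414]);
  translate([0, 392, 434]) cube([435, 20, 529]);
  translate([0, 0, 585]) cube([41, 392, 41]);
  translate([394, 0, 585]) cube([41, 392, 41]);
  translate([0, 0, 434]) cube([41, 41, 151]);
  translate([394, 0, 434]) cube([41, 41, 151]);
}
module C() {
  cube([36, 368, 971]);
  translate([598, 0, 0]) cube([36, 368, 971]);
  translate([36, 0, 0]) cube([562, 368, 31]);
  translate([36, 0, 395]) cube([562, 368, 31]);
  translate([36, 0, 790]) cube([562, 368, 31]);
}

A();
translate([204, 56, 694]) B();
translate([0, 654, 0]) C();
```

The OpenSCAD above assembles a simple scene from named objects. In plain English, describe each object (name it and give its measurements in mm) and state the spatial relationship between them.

A is a table with a 843×524 mm rectangular top, 25 mm thick, top surface at z = 694 mm, supported by four 82×82 mm square legs, each inset 57 mm from the nearest pair of top edges, running from the floor. Four apron rails, 82 mm thick and 69 mm tall, run between adjacent legs with their top edges flush with the underside of the top and their outer faces flush with the legs' outer faces.

B is a chair: 435×412 mm seat, 20 mm thick, top at z = 434 mm, on four 49 mm square corner legs flush with the seat edges. A 20 mm thick backrest slab spans the full seat width, extending 529 mm above the seat top, its back face flush with the seat's +y edge. Two armrests of 41×41 mm section run along each side from the seat's front edge to the front of the backrest, top faces 192 mm above the seat top and outer faces flush with the seat's x-edges; a 41×41 mm post under the front of each armrest stands on the seat at the front corner.

C is a bookshelf 634 mm wide overall, 368 mm deep and 971 mm tall. The two sides are 36 mm thick vertical panels. 3 horizontal shelves of 31 mm thickness span between the inner faces of the sides; the lowest shelf sits on the floor and shelves are stacked with a clear vertical gap of 364 mm between each pair.

The chair is on top of the table, centred. The bookshelf is on the floor beside the table on its +y side.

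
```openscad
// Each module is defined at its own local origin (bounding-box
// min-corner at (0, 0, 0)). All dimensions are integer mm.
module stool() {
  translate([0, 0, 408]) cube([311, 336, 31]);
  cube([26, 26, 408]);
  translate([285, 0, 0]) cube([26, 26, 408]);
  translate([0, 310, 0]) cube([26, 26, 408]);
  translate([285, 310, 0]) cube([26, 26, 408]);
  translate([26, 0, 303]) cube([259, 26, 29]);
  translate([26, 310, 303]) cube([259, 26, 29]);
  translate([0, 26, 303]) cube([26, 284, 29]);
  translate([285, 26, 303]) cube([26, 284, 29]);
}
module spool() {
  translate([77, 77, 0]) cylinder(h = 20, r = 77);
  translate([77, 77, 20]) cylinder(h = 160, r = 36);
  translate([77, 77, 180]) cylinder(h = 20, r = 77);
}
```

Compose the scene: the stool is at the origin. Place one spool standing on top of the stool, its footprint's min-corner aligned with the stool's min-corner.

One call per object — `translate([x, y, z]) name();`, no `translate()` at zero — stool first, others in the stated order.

stool();
translate([0, 0, 439]) spool();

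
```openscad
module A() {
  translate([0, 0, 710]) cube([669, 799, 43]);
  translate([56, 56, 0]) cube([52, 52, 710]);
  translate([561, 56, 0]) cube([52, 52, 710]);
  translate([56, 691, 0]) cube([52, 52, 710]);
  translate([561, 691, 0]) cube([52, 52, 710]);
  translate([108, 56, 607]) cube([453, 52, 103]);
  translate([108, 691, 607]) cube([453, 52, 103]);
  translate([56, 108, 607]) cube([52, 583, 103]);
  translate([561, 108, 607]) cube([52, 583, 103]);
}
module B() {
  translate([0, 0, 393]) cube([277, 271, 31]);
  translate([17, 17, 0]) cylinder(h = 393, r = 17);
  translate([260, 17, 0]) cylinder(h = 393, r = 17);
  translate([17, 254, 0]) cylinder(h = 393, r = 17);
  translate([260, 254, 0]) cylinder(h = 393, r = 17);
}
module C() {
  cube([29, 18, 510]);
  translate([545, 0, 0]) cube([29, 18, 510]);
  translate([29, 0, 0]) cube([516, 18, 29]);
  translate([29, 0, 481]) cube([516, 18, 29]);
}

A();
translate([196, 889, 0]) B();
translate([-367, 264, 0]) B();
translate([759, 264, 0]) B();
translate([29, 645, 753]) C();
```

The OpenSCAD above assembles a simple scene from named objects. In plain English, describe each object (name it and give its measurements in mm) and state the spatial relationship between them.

A is a table with a 669×799 mm rectangular top, 43 mm thick, top surface at z = 753 mm, supported by four 52×52 mm square legs, each inset 56 mm from the nearest pair of top edges, running from the floor. Four apron rails, 52 mm thick and 103 mm tall, run between adjacent legs with their top edges flush with the underside of the top and their outer faces flush with the legs' outer faces.

B is a simple wooden stool: a rectangular seat 277 mm (x) by 271 mm (y), 31 mm thick, top face at z = 424 mm, on four round legs, each 34 mm in diameter. The legs rest on z = 0, each leg's axis is inset half a diameter from the nearest pair of seat edges (so the leg's bounding box is flush with the corner).

C is a rectangular picture frame lying in the x–z plane (depth along y). The opening is 516 mm wide (x) by 452 mm tall (z), surrounded by a border 29 mm wide on all four sides. The frame is 18 mm deep and is made of two full-height vertical stiles with two horizontal rails fitted between them.

Three stools sit around the table at the +y, −x, +x sides. The picture frame is on top of the table.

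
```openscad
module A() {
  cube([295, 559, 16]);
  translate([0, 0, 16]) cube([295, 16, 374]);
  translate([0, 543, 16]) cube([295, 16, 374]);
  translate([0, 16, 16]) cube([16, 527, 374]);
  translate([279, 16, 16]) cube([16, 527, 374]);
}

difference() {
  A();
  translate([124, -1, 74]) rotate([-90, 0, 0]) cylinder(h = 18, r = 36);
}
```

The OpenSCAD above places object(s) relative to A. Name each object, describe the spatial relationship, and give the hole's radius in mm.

A is an open box. The open box has a circular hole through its front wall. The hole's radius is 36 mm.

The subtracted cylinder has r = 36 mm.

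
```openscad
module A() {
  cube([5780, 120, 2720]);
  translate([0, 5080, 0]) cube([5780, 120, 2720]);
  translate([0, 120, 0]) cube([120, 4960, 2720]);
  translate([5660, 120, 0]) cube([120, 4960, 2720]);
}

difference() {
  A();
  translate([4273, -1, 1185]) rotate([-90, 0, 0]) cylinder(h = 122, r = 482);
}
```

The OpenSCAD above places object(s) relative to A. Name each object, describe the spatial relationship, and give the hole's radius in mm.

A is a house frame. The house frame has a circular hole through its front wall. The hole's radius is 482 mm.

The subtracted cylinder has r = 482 mm.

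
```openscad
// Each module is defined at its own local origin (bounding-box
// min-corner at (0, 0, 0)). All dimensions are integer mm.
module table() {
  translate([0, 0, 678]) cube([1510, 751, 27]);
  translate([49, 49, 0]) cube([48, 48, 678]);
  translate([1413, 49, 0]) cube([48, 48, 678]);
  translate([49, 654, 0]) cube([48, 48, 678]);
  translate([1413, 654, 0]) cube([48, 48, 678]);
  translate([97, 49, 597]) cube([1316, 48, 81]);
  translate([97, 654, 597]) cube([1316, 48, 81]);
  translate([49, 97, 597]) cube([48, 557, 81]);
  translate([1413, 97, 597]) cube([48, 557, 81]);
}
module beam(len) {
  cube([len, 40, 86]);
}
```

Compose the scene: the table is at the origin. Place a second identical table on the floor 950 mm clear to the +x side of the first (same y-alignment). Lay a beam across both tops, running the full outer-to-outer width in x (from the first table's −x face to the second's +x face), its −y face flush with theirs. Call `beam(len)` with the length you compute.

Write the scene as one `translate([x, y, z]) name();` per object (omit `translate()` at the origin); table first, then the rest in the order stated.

table();
translate([2460, 0, 0]) table();
translate([0, 0, 705]) beam(3970);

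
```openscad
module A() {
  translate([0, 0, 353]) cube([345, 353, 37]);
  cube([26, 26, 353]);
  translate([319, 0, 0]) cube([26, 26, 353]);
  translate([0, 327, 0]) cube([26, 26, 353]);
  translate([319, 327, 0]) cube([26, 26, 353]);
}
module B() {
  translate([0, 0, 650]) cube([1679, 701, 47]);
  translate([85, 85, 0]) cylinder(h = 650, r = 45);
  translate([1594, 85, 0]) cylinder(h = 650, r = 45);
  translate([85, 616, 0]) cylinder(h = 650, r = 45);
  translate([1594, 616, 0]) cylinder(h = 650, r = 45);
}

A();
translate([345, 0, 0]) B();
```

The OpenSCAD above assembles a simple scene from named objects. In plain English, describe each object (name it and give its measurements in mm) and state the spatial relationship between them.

A is a simple wooden stool: a rectangular seat 345 mm (x) by 353 mm (y), 37 mm thick, top face at z = 390 mm, on four square legs, each 26×26 mm in cross-section. The legs rest on z = 0, each flush with a corner of the seat.

B is a table: top 1679 mm (x) × 701 mm (y), 47 mm thick, upper face at z = 697 mm, on four round legs of 90 mm diameter, each leg's bounding box inset 40 mm from the nearest pair of top edges, running from z = 0 to the bottom of the top.

The table is against the stool's +x side, with their −y faces flush.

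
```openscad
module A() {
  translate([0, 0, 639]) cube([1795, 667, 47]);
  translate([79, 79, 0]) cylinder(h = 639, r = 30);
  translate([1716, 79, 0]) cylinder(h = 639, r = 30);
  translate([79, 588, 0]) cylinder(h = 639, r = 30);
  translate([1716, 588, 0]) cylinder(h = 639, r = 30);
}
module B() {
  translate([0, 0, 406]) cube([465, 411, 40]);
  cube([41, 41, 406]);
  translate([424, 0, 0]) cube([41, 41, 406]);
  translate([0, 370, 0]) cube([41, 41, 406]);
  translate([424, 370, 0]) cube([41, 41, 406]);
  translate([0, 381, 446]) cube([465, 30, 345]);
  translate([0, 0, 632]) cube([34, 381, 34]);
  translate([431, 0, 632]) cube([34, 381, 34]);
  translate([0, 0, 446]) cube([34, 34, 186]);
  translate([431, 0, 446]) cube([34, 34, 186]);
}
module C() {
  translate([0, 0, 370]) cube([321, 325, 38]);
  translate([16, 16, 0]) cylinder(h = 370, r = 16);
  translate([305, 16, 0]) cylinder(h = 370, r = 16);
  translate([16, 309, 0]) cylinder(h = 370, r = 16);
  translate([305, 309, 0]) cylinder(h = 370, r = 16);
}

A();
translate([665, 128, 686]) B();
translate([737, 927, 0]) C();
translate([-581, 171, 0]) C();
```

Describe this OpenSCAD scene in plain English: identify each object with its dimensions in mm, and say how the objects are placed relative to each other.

A is a table with a 1795×667 mm rectangular top, 47 mm thick, top surface at z = 686 mm, supported by four round legs of 60 mm diameter, each leg's bounding box inset 49 mm from the nearest pair of top edges, running from the floor.

B is a chair: 465×411 mm seat, 40 mm thick, top at z = 446 mm, on four 41 mm square corner legs flush with the seat edges. A 30 mm thick backrest slab spans the full seat width, extending 345 mm above the seat top, its back face flush with the seat's +y edge. Two armrests of 34×34 mm section run along each side from the seat's front edge to the front of the backrest, top faces 220 mm above the seat top and outer faces flush with the seat's x-edges; a 34×34 mm post under the front of each armrest stands on the seat at the front corner.

C is a four-legged stool. The seat is 321×325 mm, 38 mm thick, top at z = 408 mm. It stands on four round legs, each 32 mm in diameter, from z = 0 to the seat underside, each leg's axis is inset half a diameter from the nearest pair of seat edges (so the leg's bounding box is flush with the corner).

The chair is on top of the table, centred. Two stools sit around the table at the +y, −x sides.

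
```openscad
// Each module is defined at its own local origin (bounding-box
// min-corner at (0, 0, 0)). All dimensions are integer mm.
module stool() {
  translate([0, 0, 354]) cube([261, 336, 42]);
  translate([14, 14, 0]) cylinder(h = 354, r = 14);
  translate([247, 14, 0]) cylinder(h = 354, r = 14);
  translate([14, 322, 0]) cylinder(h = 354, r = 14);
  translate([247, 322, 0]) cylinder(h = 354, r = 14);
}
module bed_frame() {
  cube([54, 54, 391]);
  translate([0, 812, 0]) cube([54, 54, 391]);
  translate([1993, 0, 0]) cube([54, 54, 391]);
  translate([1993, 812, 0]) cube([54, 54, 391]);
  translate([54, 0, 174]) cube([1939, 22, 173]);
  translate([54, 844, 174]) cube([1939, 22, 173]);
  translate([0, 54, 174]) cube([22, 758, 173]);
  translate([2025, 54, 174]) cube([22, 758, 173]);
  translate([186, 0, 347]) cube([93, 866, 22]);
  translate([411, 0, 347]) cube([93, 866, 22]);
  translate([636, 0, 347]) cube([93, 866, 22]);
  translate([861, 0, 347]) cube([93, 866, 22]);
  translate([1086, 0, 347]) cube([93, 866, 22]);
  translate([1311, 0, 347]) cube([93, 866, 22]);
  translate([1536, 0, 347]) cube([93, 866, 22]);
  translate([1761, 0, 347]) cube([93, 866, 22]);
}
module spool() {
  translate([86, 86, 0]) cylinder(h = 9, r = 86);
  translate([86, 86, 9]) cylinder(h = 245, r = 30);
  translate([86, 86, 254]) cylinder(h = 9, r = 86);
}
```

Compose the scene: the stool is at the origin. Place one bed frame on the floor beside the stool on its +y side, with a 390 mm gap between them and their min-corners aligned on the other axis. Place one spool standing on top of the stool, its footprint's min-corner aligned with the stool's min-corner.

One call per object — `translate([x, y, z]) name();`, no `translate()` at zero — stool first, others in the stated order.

stool();
translate([0, 726, 0]) bed_frame();
translate([0, 0, 396]) spool();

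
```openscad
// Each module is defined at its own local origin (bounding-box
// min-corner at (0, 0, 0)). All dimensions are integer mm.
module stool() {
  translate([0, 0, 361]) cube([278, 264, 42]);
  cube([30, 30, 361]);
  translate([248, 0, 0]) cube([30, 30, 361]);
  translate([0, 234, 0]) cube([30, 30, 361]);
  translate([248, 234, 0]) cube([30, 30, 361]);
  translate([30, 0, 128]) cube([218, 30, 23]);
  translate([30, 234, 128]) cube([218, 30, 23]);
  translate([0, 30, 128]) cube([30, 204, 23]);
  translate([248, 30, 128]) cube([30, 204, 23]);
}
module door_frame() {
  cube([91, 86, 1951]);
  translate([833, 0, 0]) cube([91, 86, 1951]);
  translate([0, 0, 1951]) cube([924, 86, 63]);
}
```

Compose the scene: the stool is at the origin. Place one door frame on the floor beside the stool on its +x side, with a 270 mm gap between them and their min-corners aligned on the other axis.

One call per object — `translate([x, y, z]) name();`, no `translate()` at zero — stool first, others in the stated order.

stool();
translate([548, 0, 0]) door_frame();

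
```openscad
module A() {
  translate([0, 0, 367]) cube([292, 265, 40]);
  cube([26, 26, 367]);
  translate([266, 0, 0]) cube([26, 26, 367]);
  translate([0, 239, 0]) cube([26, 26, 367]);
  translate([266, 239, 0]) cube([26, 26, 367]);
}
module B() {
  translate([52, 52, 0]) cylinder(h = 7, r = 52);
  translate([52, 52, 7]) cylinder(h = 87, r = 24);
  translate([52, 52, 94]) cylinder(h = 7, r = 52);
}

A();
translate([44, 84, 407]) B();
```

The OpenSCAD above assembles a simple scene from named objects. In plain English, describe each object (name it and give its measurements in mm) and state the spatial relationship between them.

A is a four-legged stool. The seat is 292×265 mm, 40 mm thick, top at z = 407 mm. It stands on four square legs, each 26×26 mm in cross-section, from z = 0 to the seat underside, each flush with a corner of the seat.

B is a spool: two coaxial disc flanges of radius 52 mm and thickness 7 mm, joined by a core cylinder of radius 24 mm and height 87 mm. The lower flange rests on z = 0 and the three cylinders share a vertical axis.

The spool is on top of the stool.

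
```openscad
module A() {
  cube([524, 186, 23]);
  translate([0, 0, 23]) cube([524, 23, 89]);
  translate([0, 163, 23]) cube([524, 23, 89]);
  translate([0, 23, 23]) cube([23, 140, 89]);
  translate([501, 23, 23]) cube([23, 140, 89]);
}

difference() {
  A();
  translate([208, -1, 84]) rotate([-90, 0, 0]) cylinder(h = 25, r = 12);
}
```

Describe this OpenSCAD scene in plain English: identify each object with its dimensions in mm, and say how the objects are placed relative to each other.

A is an open storage box with external size 524×186×112 mm and wall thickness 23 mm (the base is also 23 mm thick). The base covers the whole footprint; the four walls stand on the base, with the y-facing walls full-width and the x-facing walls fitting between their inner faces.

The open box has a circular hole of radius 12 mm through its front wall, centred at (x = 208, z = 84).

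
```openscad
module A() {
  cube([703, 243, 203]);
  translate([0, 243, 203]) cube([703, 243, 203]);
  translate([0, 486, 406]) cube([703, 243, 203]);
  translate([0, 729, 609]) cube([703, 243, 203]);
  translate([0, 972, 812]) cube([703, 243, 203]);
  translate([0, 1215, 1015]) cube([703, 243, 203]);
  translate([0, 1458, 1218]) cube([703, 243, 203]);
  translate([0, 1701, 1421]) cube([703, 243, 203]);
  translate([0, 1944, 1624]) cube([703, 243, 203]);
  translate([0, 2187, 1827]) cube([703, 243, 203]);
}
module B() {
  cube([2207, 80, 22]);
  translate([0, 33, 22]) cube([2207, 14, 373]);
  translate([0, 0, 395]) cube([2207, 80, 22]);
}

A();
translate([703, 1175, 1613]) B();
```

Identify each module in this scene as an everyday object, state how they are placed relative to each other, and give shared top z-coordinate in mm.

A is a staircase. B is an I-beam. The I-beam is beside the staircase with their tops flush at z = 2030. The shared top z-coordinate is 2030 mm.

Both tops at z = 2030 mm.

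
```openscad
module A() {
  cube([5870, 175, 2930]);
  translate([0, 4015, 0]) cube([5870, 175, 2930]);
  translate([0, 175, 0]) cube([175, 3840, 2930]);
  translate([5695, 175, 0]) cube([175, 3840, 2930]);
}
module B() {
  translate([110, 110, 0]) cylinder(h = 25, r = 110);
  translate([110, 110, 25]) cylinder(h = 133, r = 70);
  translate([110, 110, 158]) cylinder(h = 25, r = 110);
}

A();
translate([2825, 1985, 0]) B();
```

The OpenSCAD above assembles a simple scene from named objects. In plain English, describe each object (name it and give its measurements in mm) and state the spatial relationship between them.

A is the wall frame of a small rectangular building: four walls, each 2930 mm tall and 175 mm thick, enclosing a footprint 5870 mm (x) by 4190 mm (y) outside-to-outside, with no floor or roof. The front and back walls (the −y and +y sides) span the full width; the two side walls fit between them.

B is a spool: two coaxial disc flanges of radius 110 mm and thickness 25 mm, joined by a core cylinder of radius 70 mm and height 133 mm. The lower flange rests on z = 0 and the three cylinders share a vertical axis.

The spool sits inside the house frame, centred.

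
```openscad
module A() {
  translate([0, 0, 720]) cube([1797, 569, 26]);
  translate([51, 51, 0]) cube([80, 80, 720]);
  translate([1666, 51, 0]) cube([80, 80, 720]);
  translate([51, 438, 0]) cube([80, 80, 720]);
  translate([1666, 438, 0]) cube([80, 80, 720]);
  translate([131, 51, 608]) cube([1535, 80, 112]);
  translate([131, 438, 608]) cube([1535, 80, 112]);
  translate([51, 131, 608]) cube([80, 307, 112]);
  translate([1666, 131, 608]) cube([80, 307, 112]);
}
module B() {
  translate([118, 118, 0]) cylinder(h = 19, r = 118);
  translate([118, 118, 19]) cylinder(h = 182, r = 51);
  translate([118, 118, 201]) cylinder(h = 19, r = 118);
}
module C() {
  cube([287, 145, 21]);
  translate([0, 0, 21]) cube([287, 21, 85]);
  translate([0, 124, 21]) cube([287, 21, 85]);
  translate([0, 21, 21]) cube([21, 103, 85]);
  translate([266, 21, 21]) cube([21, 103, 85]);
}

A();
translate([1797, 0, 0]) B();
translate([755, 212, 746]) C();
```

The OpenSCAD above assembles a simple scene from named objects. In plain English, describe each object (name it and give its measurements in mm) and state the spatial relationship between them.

A is a table: top 1797 mm (x) × 569 mm (y), 26 mm thick, upper face at z = 746 mm, on four 80×80 mm square legs, each inset 51 mm from the nearest pair of top edges, running from z = 0 to the bottom of the top. Four apron rails, 80 mm thick and 112 mm tall, run between adjacent legs with their top edges flush with the underside of the top and their outer faces flush with the legs' outer faces.

B is a spool: two coaxial disc flanges of radius 118 mm and thickness 19 mm, joined by a core cylinder of radius 51 mm and height 182 mm. The lower flange rests on z = 0 and the three cylinders share a vertical axis.

C is an open storage box with external size 287×145×106 mm and wall thickness 21 mm (the base is also 21 mm thick). The base covers the whole footprint; the four walls stand on the base, with the y-facing walls full-width and the x-facing walls fitting between their inner faces.

The spool is against the table's +x side, with their −y faces flush. The open box is on top of the table, centred.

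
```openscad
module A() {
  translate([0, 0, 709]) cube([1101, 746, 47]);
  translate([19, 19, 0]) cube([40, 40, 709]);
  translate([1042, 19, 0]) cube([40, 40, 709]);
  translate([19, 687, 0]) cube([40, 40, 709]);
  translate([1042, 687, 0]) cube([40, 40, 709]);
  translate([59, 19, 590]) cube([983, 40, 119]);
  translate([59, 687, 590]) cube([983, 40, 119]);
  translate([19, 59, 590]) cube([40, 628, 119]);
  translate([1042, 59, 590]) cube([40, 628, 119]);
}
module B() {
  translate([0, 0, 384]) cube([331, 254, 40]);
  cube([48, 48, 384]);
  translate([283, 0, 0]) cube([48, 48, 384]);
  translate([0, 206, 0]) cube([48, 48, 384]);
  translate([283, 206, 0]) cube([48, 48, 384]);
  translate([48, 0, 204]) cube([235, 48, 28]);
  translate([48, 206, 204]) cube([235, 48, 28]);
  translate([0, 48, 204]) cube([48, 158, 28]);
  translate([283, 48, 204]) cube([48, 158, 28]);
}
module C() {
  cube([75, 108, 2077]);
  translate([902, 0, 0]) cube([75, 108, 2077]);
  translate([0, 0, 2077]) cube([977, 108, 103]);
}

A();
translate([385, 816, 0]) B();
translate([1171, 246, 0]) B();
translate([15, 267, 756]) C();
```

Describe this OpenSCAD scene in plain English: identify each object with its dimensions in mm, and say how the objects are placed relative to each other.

A is a table with a 1101×746 mm rectangular top, 47 mm thick, top surface at z = 756 mm, supported by four 40×40 mm square legs, each inset 19 mm from the nearest pair of top edges, running from the floor. Four apron rails, 40 mm thick and 119 mm tall, run between adjacent legs with their top edges flush with the underside of the top and their outer faces flush with the legs' outer faces.

B is a simple wooden stool: a rectangular seat 331 mm (x) by 254 mm (y), 40 mm thick, top face at z = 424 mm, on four square legs, each 48×48 mm in cross-section. The legs rest on z = 0, each flush with a corner of the seat. Four stretchers, 48 mm wide and 28 mm tall, connect adjacent legs with their undersides at z = 204 mm, each running between the inner faces of the legs it joins and aligned with the legs' outer faces on the other axis.

C is a rectangular door frame: two vertical jambs of 75×108 mm section, 2077 mm tall, with a clear opening 827 mm wide between their inner faces. A header 103 mm tall and 108 mm deep lies on top of the jambs and spans the full outside width.

Two stools sit around the table at the +y, +x sides. The door frame is on top of the table.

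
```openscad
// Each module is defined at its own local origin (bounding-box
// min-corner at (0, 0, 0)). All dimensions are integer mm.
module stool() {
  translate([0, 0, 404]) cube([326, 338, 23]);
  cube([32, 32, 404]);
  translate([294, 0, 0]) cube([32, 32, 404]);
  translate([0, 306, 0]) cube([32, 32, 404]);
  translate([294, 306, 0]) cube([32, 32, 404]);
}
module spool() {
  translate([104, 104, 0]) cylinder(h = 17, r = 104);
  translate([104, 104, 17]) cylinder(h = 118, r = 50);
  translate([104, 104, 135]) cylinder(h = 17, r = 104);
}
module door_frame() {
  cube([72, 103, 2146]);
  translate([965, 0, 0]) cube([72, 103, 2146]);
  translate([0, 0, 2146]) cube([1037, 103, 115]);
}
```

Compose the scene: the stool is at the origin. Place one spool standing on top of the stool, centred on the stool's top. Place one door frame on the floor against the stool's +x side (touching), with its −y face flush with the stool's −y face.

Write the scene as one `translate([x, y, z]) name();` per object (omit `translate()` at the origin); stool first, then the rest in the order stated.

stool();
translate([59, 65, 427]) spool();
translate([326, 0, 0]) door_frame();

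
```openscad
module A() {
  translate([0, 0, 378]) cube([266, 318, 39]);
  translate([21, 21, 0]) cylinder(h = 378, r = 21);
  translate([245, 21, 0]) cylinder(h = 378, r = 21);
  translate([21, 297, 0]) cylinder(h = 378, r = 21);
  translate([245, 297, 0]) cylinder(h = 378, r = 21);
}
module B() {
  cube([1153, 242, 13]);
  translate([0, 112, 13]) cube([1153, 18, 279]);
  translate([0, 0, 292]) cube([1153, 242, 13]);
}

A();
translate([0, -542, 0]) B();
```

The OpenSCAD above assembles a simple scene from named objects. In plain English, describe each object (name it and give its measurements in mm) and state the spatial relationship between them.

A is a four-legged stool. The seat is 266×318 mm, 39 mm thick, top at z = 417 mm. It stands on four round legs, each 42 mm in diameter, from z = 0 to the seat underside, each leg's axis is inset half a diameter from the nearest pair of seat edges (so the leg's bounding box is flush with the corner).

B is an I-beam lying along x, 1153 mm long. Overall section height 305 mm. Two flanges 242 mm wide (y) and 13 mm thick, one on the floor and one at the top; a web 18 mm thick runs between them, centred on the flange width.

The I-beam is on the floor beside the stool on its −y side.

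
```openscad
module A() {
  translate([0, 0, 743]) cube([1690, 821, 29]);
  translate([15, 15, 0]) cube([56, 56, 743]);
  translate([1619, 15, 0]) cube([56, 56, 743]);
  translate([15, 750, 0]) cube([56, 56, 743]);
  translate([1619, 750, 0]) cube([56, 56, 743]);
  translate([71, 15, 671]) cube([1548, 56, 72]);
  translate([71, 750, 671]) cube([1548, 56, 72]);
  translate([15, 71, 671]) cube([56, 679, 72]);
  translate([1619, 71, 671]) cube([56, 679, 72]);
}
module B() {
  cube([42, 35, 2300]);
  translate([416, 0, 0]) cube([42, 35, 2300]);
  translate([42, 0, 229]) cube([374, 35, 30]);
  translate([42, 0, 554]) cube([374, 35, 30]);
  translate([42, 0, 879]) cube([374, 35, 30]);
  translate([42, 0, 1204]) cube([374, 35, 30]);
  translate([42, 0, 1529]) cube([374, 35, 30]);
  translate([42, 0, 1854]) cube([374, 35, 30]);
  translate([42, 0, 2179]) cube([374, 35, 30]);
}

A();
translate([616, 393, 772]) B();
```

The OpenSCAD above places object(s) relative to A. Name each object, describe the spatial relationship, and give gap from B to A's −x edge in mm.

A is a table. B is a ladder. The ladder is on top of the table, centred. The gap from the ladder to the table's −x edge is 616 mm.

The ladder's min-x is at 616; the table's min-x is 0; gap = 616 mm.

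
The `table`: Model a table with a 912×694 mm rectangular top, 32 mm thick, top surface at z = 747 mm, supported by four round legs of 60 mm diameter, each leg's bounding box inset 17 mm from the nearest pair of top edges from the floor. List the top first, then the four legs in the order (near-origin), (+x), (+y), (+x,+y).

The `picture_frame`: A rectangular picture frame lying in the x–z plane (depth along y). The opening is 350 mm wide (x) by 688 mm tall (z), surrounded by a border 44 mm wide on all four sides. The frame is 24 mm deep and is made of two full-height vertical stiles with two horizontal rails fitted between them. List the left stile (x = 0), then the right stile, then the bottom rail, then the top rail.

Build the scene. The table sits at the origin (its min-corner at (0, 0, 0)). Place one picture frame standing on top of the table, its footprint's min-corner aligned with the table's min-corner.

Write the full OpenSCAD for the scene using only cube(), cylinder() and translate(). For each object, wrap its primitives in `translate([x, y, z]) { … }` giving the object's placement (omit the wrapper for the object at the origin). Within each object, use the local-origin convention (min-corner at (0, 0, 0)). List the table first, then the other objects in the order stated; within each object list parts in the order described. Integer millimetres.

translate([0, 0, 715]) cube([912, 694, 32]);
translate([47, 47, 0]) cylinder(h = 715, r = 30);
translate([865, 47, 0]) cylinder(h = 715, r = 30);
translate([47, 647, 0]) cylinder(h = 715, r = 30);
translate([865, 647, 0]) cylinder(h = 715, r = 30);
translate([0, 0, 747]) {
  cube([44, 24, 776]);
  translate([394, 0, 0]) cube([44, 24, 776]);
  translate([44, 0, 0]) cube([350, 24, 44]);
  translate([44, 0, 732]) cube([350, 24, 44]);
}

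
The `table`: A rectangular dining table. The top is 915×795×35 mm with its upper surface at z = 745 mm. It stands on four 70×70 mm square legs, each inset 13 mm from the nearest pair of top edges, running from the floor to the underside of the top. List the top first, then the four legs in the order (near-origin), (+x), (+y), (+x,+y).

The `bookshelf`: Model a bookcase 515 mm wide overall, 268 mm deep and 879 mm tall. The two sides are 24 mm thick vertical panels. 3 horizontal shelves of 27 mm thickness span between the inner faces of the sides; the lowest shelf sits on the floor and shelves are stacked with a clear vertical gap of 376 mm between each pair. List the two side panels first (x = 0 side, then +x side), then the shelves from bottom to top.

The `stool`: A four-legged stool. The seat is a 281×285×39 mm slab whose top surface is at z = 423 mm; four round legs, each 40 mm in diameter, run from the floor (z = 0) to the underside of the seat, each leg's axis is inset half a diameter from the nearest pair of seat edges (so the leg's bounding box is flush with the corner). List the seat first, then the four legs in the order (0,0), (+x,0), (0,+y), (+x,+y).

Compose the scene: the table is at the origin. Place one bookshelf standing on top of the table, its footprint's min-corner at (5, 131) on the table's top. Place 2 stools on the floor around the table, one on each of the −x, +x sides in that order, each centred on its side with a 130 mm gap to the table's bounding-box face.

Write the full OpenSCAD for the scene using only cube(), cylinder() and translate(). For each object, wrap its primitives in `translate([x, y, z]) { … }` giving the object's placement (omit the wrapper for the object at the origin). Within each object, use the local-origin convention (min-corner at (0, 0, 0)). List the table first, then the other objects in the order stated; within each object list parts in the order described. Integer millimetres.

translate([0, 0, 710]) cube([915, 795, 35]);
translate([13, 13, 0]) cube([70, 70, 710]);
translate([832, 13, 0]) cube([70, 70, 710]);
translate([13, 712, 0]) cube([70, 70, 710]);
translate([832, 712, 0]) cube([70, 70, 710]);
translate([5, 131, 745]) {
  cube([24, 268, 879]);
  translate([491, 0, 0]) cube([24, 268, 879]);
  translate([24, 0, 0]) cube([467, 268, 27]);
  translate([24, 0, 403]) cube([467, 268, 27]);
  translate([24, 0, 806]) cube([467, 268, 27]);
}
translate([-411, 255, 0]) {
  translate([0, 0, 384]) cube([281, 285, 39]);
  translate([20, 20, 0]) cylinder(h = 384, r = 20);
  translate([261, 20, 0]) cylinder(h = 384, r = 20);
  translate([20, 265, 0]) cylinder(h = 384, r = 20);
  translate([261, 265, 0]) cylinder(h = 384, r = 20);
}
translate([1045, 255, 0]) {
  translate([0, 0, 384]) cube([281, 285, 39]);
  translate([20, 20, 0]) cylinder(h = 384, r = 20);
  translate([261, 20, 0]) cylinder(h = 384, r = 20);
  translate([20, 265, 0]) cylinder(h = 384, r = 20);
  translate([261, 265, 0]) cylinder(h = 384, r = 20);
}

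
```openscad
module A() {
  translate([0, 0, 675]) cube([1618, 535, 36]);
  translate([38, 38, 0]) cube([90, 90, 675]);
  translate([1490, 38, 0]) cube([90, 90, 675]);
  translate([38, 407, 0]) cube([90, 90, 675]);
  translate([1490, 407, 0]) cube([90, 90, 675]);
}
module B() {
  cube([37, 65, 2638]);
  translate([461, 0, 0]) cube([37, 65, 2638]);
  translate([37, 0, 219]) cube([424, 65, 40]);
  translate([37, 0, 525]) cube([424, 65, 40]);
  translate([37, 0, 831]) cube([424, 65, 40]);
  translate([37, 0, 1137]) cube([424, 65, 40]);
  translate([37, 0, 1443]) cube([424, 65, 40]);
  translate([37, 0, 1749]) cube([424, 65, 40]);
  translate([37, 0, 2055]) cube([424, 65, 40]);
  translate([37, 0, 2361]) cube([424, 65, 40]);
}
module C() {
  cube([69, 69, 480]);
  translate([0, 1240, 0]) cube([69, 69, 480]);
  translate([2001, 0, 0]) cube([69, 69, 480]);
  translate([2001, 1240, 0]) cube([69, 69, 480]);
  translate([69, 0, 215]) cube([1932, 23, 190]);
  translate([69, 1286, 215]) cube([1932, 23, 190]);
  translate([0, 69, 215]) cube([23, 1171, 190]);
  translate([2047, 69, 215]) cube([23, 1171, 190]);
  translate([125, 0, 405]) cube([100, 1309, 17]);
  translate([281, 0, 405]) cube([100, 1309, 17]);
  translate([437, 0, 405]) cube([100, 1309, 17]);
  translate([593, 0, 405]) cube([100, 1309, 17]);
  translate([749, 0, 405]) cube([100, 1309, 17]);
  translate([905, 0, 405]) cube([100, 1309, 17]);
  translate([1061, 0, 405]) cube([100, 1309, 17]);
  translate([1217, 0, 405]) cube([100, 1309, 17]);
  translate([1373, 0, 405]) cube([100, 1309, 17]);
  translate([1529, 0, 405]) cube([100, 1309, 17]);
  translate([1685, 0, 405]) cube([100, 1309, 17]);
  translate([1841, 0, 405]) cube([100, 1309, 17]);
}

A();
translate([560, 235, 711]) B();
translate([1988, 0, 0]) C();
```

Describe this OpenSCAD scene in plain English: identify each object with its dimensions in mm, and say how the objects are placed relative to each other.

A is a table: top 1618 mm (x) × 535 mm (y), 36 mm thick, upper face at z = 711 mm, on four 90×90 mm square legs, each inset 38 mm from the nearest pair of top edges, running from z = 0 to the bottom of the top.

B is a straight ladder. Two 37×65 mm vertical rails, 2638 mm tall, stand 498 mm apart (outside-to-outside) with their front faces coplanar on the −y side. 8 rungs, each 65 mm deep and 40 mm tall, span between the inner faces of the rails, front faces flush with the rails. The lowest rung's underside is at z = 219 mm and rungs are spaced 306 mm apart (underside to underside).

C is a bed frame 2070 mm long (x) by 1309 mm wide (y). Four 69×69 mm corner posts, 480 mm tall, at the corners of the footprint. Four rails of 23 mm thickness and 190 mm height run between adjacent posts with their undersides at z = 215 mm, their outer faces flush with the outside of the frame (the two x-running rails run between the posts' inner faces; the two y-running rails run between the posts' inner faces). 12 slats, each 100 mm wide (x) and 17 mm thick, lie across the top of the two x-running rails, running the full 1309 mm width of the frame in y; the slats are evenly spaced along x between the inner faces of the end posts with equal gaps (rounded down to the nearest mm) at the −x end and between each pair — any rounding remainder accumulates at the +x end.

The ladder is on top of the table, centred. The bed frame is on the floor beside the table on its +x side.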